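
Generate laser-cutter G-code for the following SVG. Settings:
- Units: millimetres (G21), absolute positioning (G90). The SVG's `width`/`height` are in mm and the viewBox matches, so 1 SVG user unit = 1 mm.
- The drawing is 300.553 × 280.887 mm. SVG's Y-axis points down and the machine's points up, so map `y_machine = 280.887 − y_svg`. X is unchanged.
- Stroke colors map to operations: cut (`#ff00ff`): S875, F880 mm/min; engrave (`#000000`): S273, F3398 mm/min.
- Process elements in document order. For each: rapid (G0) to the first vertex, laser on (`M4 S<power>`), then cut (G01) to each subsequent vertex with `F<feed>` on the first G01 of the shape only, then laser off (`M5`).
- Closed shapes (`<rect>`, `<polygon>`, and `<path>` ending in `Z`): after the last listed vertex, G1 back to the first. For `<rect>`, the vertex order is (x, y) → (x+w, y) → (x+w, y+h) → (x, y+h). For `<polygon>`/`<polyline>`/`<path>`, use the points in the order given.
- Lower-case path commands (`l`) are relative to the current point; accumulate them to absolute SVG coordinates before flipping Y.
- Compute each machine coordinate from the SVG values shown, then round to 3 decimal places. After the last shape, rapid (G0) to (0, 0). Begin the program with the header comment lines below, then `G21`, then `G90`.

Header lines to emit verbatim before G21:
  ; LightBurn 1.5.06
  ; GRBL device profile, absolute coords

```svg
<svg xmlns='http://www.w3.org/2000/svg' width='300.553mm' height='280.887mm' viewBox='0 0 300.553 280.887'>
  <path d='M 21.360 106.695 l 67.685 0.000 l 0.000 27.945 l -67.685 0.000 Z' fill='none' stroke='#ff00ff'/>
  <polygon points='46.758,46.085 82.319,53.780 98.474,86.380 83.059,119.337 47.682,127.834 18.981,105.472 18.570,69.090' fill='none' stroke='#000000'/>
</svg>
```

; LightBurn 1.5.06
; GRBL device profile, absolute coords
G21
G90
G0 X21.360 Y174.192
M4 S875
G01 X89.045 Y174.192 F880
G01 X89.045 Y146.247
G01 X21.360 Y146.247
G01 X21.360 Y174.192
M5
G0 X46.758 Y234.802
M4 S273
G01 X82.319 Y227.107 F3398
G01 X98.474 Y194.507
G01 X83.059 Y161.550
G01 X47.682 Y153.053
G01 X18.981 Y175.415
G01 X18.570 Y211.797
G01 X46.758 Y234.802
M5
G0 X0.000 Y0.000

Since the viewBox matches the mm dimensions, user units are millimetres directly. The only transform is the Y-flip y_m = 280.887 − y_svg.

Shape 1 is a rectangle drawn with `<path>`. Its stroke #ff00ff means cut at S875, F880. After flipping Y the toolpath is (21.360,174.192) → (89.045,174.192) → (89.045,146.247) → (21.360,146.247) → (21.360,174.192), returning to the start.

Shape 2 is a regular polygon drawn with `<polygon>`. Its stroke #000000 means engrave at S273, F3398. After flipping Y the toolpath is (46.758,234.802) → (82.319,227.107) → (98.474,194.507) → (83.059,161.550) → (47.682,153.053) → (18.981,175.415) → (18.570,211.797) → (46.758,234.802), returning to the start.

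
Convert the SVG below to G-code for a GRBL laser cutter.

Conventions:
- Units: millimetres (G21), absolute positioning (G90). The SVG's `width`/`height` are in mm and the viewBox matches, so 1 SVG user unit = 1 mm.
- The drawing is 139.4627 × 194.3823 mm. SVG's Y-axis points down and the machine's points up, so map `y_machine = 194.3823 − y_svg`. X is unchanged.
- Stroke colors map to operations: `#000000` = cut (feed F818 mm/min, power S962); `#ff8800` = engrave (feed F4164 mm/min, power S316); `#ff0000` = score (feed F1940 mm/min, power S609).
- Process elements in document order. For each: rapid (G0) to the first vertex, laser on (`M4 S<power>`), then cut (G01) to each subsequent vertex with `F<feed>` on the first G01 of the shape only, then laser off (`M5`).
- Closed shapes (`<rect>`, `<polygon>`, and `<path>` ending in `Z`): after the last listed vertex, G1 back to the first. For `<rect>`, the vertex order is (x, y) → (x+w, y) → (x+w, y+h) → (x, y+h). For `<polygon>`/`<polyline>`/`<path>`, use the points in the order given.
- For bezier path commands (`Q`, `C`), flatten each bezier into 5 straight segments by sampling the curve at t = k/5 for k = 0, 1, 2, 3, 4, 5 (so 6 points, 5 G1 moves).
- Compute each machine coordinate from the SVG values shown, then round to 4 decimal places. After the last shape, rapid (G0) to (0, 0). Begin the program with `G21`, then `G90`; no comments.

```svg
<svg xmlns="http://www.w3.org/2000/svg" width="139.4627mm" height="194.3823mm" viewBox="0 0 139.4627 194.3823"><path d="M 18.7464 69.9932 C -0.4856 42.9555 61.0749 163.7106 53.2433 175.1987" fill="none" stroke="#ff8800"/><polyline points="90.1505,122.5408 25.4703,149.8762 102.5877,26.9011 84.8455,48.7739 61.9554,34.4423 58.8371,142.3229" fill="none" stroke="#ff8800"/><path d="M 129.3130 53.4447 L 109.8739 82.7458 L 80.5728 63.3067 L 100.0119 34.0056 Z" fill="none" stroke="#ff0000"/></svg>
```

G21
G90
G0 X18.7464 Y124.3891
M4 S316
G01 X15.7008 Y124.9331 F4164
G01 X24.8366 Y102.3456
G01 X38.9448 Y68.9657
G01 X50.8167 Y37.1320
G01 X53.2433 Y19.1836
M5
G0 X90.1505 Y71.8415
M4 S316
G01 X25.4703 Y44.5061 F4164
G01 X102.5877 Y167.4812
G01 X84.8455 Y145.6084
G01 X61.9554 Y159.9400
G01 X58.8371 Y52.0594
M5
G0 X129.3130 Y140.9376
M4 S609
G01 X109.8739 Y111.6365 F1940
G01 X80.5728 Y131.0756
G01 X100.0119 Y160.3767
G01 X129.3130 Y140.9376
M5
G0 X0.0000 Y0.0000

viewBox `0 0 139.4627 194.3823` with mm width/height → 1 unit = 1 mm. Flip: y_m = 194.3823 − y_svg.

**Shape 1** — `<path>` cubic bezier, stroke `#ff8800` → engrave (S316, F4164). Control points (SVG): P0=(18.7464,69.9932), P1=(-0.4856,42.9555), P2=(61.0749,163.7106), P3=(53.2433,175.1987); sampled at t=k/5. Machine vertices: (18.7464,124.3891) → (15.7008,124.9331) → (24.8366,102.3456) → (38.9448,68.9657) → (50.8167,37.1320) → (53.2433,19.1836). Open path.

**Shape 2** — `<polyline>` open polyline, stroke `#ff8800` → engrave (S316, F4164). Machine vertices: (90.1505,71.8415) → (25.4703,44.5061) → (102.5877,167.4812) → (84.8455,145.6084) → (61.9554,159.9400) → (58.8371,52.0594). Open path.

**Shape 3** — `<path>` regular polygon, stroke `#ff0000` → score (S609, F1940). Machine vertices: (129.3130,140.9376) → (109.8739,111.6365) → (80.5728,131.0756) → (100.0119,160.3767) → (129.3130,140.9376). Closed: final G1 returns to the first vertex.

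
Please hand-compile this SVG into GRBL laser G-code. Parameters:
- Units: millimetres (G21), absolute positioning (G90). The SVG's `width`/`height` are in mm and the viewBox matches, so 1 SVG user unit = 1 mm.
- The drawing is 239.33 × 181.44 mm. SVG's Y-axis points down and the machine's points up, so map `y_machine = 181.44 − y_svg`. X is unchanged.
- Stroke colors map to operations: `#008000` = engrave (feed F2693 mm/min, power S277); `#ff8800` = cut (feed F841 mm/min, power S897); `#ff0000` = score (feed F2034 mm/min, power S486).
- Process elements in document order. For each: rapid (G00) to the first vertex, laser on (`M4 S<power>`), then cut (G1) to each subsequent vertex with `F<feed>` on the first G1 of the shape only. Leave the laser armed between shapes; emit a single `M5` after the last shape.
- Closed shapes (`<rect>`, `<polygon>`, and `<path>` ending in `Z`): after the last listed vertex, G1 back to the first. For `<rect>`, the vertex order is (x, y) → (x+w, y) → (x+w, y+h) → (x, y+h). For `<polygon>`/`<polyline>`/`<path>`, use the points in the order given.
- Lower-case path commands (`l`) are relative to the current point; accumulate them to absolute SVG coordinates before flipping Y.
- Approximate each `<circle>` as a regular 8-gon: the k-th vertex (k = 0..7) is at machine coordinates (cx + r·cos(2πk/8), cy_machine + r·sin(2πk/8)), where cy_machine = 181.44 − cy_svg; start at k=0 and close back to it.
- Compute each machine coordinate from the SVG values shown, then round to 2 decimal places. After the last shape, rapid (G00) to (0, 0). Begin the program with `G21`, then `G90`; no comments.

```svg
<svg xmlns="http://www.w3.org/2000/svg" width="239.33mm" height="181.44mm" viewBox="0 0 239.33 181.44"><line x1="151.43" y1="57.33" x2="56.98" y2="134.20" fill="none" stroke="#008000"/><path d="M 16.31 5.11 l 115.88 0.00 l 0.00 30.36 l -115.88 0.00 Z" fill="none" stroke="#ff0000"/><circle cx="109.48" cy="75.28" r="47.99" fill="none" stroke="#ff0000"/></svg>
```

G21
G90
G00 X151.43 Y124.11
M4 S277
G1 X56.98 Y47.24 F2693
G00 X16.31 Y176.33
M4 S486
G1 X132.19 Y176.33 F2034
G1 X132.19 Y145.97
G1 X16.31 Y145.97
G1 X16.31 Y176.33
G00 X157.47 Y106.16
M4 S486
G1 X143.41 Y140.09 F2034
G1 X109.48 Y154.15
G1 X75.55 Y140.09
G1 X61.49 Y106.16
G1 X75.55 Y72.23
G1 X109.48 Y58.17
G1 X143.41 Y72.23
G1 X157.47 Y106.16
M5
G00 X0.00 Y0.00

viewBox `0 0 239.33 181.44` with mm width/height → 1 unit = 1 mm. Flip: y_m = 181.44 − y_svg.

**Shape 1** — `<line>` line segment, stroke `#008000` → engrave (S277, F2693). Machine vertices: (151.43,124.11) → (56.98,47.24). Open path.

**Shape 2** — `<path>` rectangle, stroke `#ff0000` → score (S486, F2034). Machine vertices: (16.31,176.33) → (132.19,176.33) → (132.19,145.97) → (16.31,145.97) → (16.31,176.33). Closed: final G1 returns to the first vertex.

**Shape 3** — `<circle>` circle, stroke `#ff0000` → score (S486, F2034). Machine vertices: (157.47,106.16) → (143.41,140.09) → (109.48,154.15) → (75.55,140.09) → (61.49,106.16) → (75.55,72.23) → (109.48,58.17) → (143.41,72.23) → (157.47,106.16). Closed: final G1 returns to the first vertex.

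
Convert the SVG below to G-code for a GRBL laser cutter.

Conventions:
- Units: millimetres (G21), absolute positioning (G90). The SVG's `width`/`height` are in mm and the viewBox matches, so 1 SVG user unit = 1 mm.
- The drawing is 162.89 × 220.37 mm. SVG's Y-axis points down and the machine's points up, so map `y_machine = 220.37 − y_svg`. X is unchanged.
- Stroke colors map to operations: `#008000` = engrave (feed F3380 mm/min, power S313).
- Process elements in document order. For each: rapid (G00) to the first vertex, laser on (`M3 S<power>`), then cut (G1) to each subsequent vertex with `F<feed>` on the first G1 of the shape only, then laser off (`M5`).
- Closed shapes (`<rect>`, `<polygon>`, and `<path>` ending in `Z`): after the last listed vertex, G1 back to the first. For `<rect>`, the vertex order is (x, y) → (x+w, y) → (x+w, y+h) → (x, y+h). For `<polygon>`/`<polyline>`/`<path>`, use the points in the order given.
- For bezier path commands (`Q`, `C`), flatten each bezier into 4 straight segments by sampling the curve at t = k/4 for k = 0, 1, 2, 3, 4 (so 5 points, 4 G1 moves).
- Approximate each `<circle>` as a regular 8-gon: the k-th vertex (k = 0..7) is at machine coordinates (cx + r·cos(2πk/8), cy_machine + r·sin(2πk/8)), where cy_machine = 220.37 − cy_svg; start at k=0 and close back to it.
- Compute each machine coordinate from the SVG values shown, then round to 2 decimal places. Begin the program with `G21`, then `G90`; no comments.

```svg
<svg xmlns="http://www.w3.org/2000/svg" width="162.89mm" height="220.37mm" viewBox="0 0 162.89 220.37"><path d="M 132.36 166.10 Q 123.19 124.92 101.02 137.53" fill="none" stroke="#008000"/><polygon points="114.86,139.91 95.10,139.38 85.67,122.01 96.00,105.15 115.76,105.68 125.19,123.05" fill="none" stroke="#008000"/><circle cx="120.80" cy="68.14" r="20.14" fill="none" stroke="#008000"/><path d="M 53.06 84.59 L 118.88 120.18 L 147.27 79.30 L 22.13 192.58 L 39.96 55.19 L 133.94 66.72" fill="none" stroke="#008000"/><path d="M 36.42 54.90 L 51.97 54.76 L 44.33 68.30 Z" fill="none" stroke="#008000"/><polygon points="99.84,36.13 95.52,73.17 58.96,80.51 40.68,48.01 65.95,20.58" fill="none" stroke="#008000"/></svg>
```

Since the viewBox matches the mm dimensions, user units are millimetres directly. The only transform is the Y-flip y_m = 220.37 − y_svg.

Shape 1 is a quadratic bezier drawn with `<path>`. Its stroke #008000 means engrave at S313, F3380. After flipping Y the toolpath is (132.36,54.27) → (126.96,71.50) → (119.94,82.00) → (111.29,85.78) → (101.02,82.84).

Shape 2 is a regular polygon drawn with `<polygon>`. Its stroke #008000 means engrave at S313, F3380. After flipping Y the toolpath is (114.86,80.46) → (95.10,80.99) → (85.67,98.36) → (96.00,115.22) → (115.76,114.69) → (125.19,97.32) → (114.86,80.46), returning to the start.

Shape 3 is a circle drawn with `<circle>`. Its stroke #008000 means engrave at S313, F3380. After flipping Y the toolpath is (140.94,152.23) → (135.04,166.47) → (120.80,172.37) → (106.56,166.47) → (100.66,152.23) → (106.56,137.99) → (120.80,132.09) → (135.04,137.99) → (140.94,152.23), returning to the start.

Shape 4 is a open polyline drawn with `<path>`. Its stroke #008000 means engrave at S313, F3380. After flipping Y the toolpath is (53.06,135.78) → (118.88,100.19) → (147.27,141.07) → (22.13,27.79) → (39.96,165.18) → (133.94,153.65).

Shape 5 is a regular polygon drawn with `<path>`. Its stroke #008000 means engrave at S313, F3380. After flipping Y the toolpath is (36.42,165.47) → (51.97,165.61) → (44.33,152.07) → (36.42,165.47), returning to the start.

Shape 6 is a regular polygon drawn with `<polygon>`. Its stroke #008000 means engrave at S313, F3380. After flipping Y the toolpath is (99.84,184.24) → (95.52,147.20) → (58.96,139.86) → (40.68,172.36) → (65.95,199.79) → (99.84,184.24), returning to the start.

G21
G90
G00 X132.36 Y54.27
M3 S313
G1 X126.96 Y71.50 F3380
G1 X119.94 Y82.00
G1 X111.29 Y85.78
G1 X101.02 Y82.84
M5
G00 X114.86 Y80.46
M3 S313
G1 X95.10 Y80.99 F3380
G1 X85.67 Y98.36
G1 X96.00 Y115.22
G1 X115.76 Y114.69
G1 X125.19 Y97.32
G1 X114.86 Y80.46
M5
G00 X140.94 Y152.23
M3 S313
G1 X135.04 Y166.47 F3380
G1 X120.80 Y172.37
G1 X106.56 Y166.47
G1 X100.66 Y152.23
G1 X106.56 Y137.99
G1 X120.80 Y132.09
G1 X135.04 Y137.99
G1 X140.94 Y152.23
M5
G00 X53.06 Y135.78
M3 S313
G1 X118.88 Y100.19 F3380
G1 X147.27 Y141.07
G1 X22.13 Y27.79
G1 X39.96 Y165.18
G1 X133.94 Y153.65
M5
G00 X36.42 Y165.47
M3 S313
G1 X51.97 Y165.61 F3380
G1 X44.33 Y152.07
G1 X36.42 Y165.47
M5
G00 X99.84 Y184.24
M3 S313
G1 X95.52 Y147.20 F3380
G1 X58.96 Y139.86
G1 X40.68 Y172.36
G1 X65.95 Y199.79
G1 X99.84 Y184.24
M5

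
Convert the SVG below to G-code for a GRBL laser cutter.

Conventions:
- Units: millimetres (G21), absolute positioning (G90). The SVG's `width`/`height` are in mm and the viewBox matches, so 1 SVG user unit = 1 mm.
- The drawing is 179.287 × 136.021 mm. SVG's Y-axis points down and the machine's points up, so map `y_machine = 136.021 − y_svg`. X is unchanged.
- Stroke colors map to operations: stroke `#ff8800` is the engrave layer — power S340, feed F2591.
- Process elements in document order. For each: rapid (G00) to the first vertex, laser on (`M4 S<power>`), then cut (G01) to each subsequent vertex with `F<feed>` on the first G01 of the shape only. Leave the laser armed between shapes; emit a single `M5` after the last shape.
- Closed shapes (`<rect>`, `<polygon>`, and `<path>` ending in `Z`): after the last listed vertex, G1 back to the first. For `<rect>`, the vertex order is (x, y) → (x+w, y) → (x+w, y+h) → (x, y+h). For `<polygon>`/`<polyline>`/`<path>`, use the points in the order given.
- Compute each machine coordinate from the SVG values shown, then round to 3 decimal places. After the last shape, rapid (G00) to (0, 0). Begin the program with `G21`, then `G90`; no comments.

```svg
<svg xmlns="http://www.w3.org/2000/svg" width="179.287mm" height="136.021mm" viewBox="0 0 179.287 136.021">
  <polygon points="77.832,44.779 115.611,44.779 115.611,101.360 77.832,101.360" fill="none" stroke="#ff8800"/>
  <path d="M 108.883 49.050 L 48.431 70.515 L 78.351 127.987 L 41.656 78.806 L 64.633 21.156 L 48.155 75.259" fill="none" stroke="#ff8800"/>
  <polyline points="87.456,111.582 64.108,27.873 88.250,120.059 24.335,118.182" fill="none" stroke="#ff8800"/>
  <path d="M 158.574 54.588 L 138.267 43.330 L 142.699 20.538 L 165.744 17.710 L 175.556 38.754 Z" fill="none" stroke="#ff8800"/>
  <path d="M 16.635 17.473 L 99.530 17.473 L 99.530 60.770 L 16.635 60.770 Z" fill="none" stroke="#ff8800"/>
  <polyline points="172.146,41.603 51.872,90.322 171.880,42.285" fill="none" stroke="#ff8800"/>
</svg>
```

G21
G90
G00 X77.832 Y91.242
M4 S340
G01 X115.611 Y91.242 F2591
G01 X115.611 Y34.661
G01 X77.832 Y34.661
G01 X77.832 Y91.242
G00 X108.883 Y86.971
M4 S340
G01 X48.431 Y65.506 F2591
G01 X78.351 Y8.034
G01 X41.656 Y57.215
G01 X64.633 Y114.865
G01 X48.155 Y60.762
G00 X87.456 Y24.439
M4 S340
G01 X64.108 Y108.148 F2591
G01 X88.250 Y15.962
G01 X24.335 Y17.839
G00 X158.574 Y81.433
M4 S340
G01 X138.267 Y92.691 F2591
G01 X142.699 Y115.483
G01 X165.744 Y118.311
G01 X175.556 Y97.267
G01 X158.574 Y81.433
G00 X16.635 Y118.548
M4 S340
G01 X99.530 Y118.548 F2591
G01 X99.530 Y75.251
G01 X16.635 Y75.251
G01 X16.635 Y118.548
G00 X172.146 Y94.418
M4 S340
G01 X51.872 Y45.699 F2591
G01 X171.880 Y93.736
M5
G00 X0.000 Y0.000

1 u = 1 mm; y_m = 136.021 − y.

[1] `<polygon>` rectangle, #ff8800→engrave S340 F2591: (77.832,91.242) → (115.611,91.242) → (115.611,34.661) → (77.832,34.661) → (77.832,91.242) (closed)

[2] `<path>` open polyline, #ff8800→engrave S340 F2591: (108.883,86.971) → (48.431,65.506) → (78.351,8.034) → (41.656,57.215) → (64.633,114.865) → (48.155,60.762)

[3] `<polyline>` open polyline, #ff8800→engrave S340 F2591: (87.456,24.439) → (64.108,108.148) → (88.250,15.962) → (24.335,17.839)

[4] `<path>` regular polygon, #ff8800→engrave S340 F2591: (158.574,81.433) → (138.267,92.691) → (142.699,115.483) → (165.744,118.311) → (175.556,97.267) → (158.574,81.433) (closed)

[5] `<path>` rectangle, #ff8800→engrave S340 F2591: (16.635,118.548) → (99.530,118.548) → (99.530,75.251) → (16.635,75.251) → (16.635,118.548) (closed)

[6] `<polyline>` open polyline, #ff8800→engrave S340 F2591: (172.146,94.418) → (51.872,45.699) → (171.880,93.736)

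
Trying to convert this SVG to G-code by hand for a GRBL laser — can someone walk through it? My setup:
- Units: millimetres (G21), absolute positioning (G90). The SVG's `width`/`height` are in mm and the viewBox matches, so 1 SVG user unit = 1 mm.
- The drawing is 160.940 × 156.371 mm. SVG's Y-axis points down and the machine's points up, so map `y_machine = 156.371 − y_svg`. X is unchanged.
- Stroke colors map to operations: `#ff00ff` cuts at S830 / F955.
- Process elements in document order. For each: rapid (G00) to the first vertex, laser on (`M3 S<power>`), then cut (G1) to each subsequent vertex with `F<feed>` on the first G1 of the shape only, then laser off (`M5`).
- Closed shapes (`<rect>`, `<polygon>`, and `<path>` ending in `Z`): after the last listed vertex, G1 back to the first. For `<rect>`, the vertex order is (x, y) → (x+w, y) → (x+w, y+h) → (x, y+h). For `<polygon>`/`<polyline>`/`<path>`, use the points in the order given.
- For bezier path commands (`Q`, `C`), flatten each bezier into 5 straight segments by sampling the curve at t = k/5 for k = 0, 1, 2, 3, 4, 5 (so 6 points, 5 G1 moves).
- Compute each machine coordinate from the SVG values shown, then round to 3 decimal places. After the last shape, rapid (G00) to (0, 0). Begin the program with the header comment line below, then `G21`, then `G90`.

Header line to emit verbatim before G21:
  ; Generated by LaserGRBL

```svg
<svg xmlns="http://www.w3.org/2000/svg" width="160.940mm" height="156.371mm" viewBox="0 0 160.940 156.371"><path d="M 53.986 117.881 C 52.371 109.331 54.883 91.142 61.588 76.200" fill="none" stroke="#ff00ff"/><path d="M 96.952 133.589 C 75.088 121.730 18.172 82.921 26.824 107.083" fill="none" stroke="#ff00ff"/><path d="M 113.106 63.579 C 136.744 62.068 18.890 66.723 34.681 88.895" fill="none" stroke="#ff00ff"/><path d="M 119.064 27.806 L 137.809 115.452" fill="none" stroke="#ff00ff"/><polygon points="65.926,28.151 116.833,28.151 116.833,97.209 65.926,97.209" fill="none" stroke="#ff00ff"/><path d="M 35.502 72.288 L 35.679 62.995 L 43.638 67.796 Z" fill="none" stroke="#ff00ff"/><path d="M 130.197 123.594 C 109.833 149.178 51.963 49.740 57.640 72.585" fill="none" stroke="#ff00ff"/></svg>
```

viewBox `0 0 160.940 156.371` with mm width/height → 1 unit = 1 mm. Flip: y_m = 156.371 − y_svg.

**Shape 1** — `<path>` cubic bezier, stroke `#ff00ff` → cut (S830, F955). Control points (SVG): P0=(53.986,117.881), P1=(52.371,109.331), P2=(54.883,91.142), P3=(61.588,76.200); sampled at t=k/5. Machine vertices: (53.986,38.490) → (53.513,44.674) → (54.033,52.552) → (55.550,61.507) → (58.068,70.919) → (61.588,80.171). Open path.

**Shape 2** — `<path>` cubic bezier, stroke `#ff00ff` → cut (S830, F955). Control points (SVG): P0=(96.952,133.589), P1=(75.088,121.730), P2=(18.172,82.921), P3=(26.824,107.083); sampled at t=k/5. Machine vertices: (96.952,22.782) → (80.432,32.412) → (60.330,44.194) → (41.475,53.811) → (28.696,56.948) → (26.824,49.288). Open path.

**Shape 3** — `<path>` cubic bezier, stroke `#ff00ff` → cut (S830, F955). Control points (SVG): P0=(113.106,63.579), P1=(136.744,62.068), P2=(18.890,66.723), P3=(34.681,88.895); sampled at t=k/5. Machine vertices: (113.106,92.792) → (112.511,92.868) → (91.164,90.919) → (62.273,86.401) → (39.043,78.768) → (34.681,67.476). Open path.

**Shape 4** — `<path>` line segment, stroke `#ff00ff` → cut (S830, F955). Machine vertices: (119.064,128.565) → (137.809,40.919). Open path.

**Shape 5** — `<polygon>` rectangle, stroke `#ff00ff` → cut (S830, F955). Machine vertices: (65.926,128.220) → (116.833,128.220) → (116.833,59.162) → (65.926,59.162) → (65.926,128.220). Closed: final G1 returns to the first vertex.

**Shape 6** — `<path>` regular polygon, stroke `#ff00ff` → cut (S830, F955). Machine vertices: (35.502,84.083) → (35.679,93.376) → (43.638,88.575) → (35.502,84.083). Closed: final G1 returns to the first vertex.

**Shape 7** — `<path>` cubic bezier, stroke `#ff00ff` → cut (S830, F955). Control points (SVG): P0=(130.197,123.594), P1=(109.833,149.178), P2=(51.963,49.740), P3=(57.640,72.585); sampled at t=k/5. Machine vertices: (130.197,32.777) → (114.286,30.451) → (94.225,46.259) → (74.863,68.332) → (61.051,84.797) → (57.640,83.786). Open path.

; Generated by LaserGRBL
G21
G90
G00 X53.986 Y38.490
M3 S830
G1 X53.513 Y44.674 F955
G1 X54.033 Y52.552
G1 X55.550 Y61.507
G1 X58.068 Y70.919
G1 X61.588 Y80.171
M5
G00 X96.952 Y22.782
M3 S830
G1 X80.432 Y32.412 F955
G1 X60.330 Y44.194
G1 X41.475 Y53.811
G1 X28.696 Y56.948
G1 X26.824 Y49.288
M5
G00 X113.106 Y92.792
M3 S830
G1 X112.511 Y92.868 F955
G1 X91.164 Y90.919
G1 X62.273 Y86.401
G1 X39.043 Y78.768
G1 X34.681 Y67.476
M5
G00 X119.064 Y128.565
M3 S830
G1 X137.809 Y40.919 F955
M5
G00 X65.926 Y128.220
M3 S830
G1 X116.833 Y128.220 F955
G1 X116.833 Y59.162
G1 X65.926 Y59.162
G1 X65.926 Y128.220
M5
G00 X35.502 Y84.083
M3 S830
G1 X35.679 Y93.376 F955
G1 X43.638 Y88.575
G1 X35.502 Y84.083
M5
G00 X130.197 Y32.777
M3 S830
G1 X114.286 Y30.451 F955
G1 X94.225 Y46.259
G1 X74.863 Y68.332
G1 X61.051 Y84.797
G1 X57.640 Y83.786
M5
G00 X0.000 Y0.000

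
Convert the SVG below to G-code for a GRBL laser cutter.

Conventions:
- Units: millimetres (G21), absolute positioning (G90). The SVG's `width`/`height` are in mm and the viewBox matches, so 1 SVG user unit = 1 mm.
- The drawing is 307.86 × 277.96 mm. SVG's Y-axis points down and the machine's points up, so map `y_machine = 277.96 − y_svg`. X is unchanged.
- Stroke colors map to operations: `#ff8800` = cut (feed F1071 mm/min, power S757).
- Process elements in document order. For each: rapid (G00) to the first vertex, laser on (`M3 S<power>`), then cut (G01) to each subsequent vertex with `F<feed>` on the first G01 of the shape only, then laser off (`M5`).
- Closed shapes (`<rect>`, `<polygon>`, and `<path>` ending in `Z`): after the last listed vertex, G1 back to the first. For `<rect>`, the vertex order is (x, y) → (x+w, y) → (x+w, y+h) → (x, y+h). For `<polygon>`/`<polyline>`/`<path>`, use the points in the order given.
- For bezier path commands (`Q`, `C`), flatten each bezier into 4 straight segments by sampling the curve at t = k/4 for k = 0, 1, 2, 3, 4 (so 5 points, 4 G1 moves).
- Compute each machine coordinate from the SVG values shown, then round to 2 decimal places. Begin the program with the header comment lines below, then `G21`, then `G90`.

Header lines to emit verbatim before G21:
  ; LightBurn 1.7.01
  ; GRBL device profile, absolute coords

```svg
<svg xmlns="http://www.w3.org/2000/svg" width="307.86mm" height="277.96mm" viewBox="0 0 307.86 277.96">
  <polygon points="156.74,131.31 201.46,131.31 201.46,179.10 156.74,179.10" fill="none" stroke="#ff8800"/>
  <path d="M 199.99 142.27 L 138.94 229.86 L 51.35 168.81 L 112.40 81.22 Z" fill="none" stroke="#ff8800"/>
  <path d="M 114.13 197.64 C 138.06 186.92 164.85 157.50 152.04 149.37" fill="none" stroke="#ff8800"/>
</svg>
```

; LightBurn 1.7.01
; GRBL device profile, absolute coords
G21
G90
G00 X156.74 Y146.65
M3 S757
G01 X201.46 Y146.65 F1071
G01 X201.46 Y98.86
G01 X156.74 Y98.86
G01 X156.74 Y146.65
M5
G00 X199.99 Y135.69
M3 S757
G01 X138.94 Y48.10 F1071
G01 X51.35 Y109.15
G01 X112.40 Y196.74
G01 X199.99 Y135.69
M5
G00 X114.13 Y80.32
M3 S757
G01 X131.95 Y91.24 F1071
G01 X146.86 Y105.43
G01 X154.89 Y119.13
G01 X152.04 Y128.59
M5

viewBox `0 0 307.86 277.96` with mm width/height → 1 unit = 1 mm. Flip: y_m = 277.96 − y_svg.

**Shape 1** — `<polygon>` rectangle, stroke `#ff8800` → cut (S757, F1071). Machine vertices: (156.74,146.65) → (201.46,146.65) → (201.46,98.86) → (156.74,98.86) → (156.74,146.65). Closed: final G1 returns to the first vertex.

**Shape 2** — `<path>` regular polygon, stroke `#ff8800` → cut (S757, F1071). Machine vertices: (199.99,135.69) → (138.94,48.10) → (51.35,109.15) → (112.40,196.74) → (199.99,135.69). Closed: final G1 returns to the first vertex.

**Shape 3** — `<path>` cubic bezier, stroke `#ff8800` → cut (S757, F1071). Control points (SVG): P0=(114.13,197.64), P1=(138.06,186.92), P2=(164.85,157.50), P3=(152.04,149.37); sampled at t=k/4. Machine vertices: (114.13,80.32) → (131.95,91.24) → (146.86,105.43) → (154.89,119.13) → (152.04,128.59). Open path.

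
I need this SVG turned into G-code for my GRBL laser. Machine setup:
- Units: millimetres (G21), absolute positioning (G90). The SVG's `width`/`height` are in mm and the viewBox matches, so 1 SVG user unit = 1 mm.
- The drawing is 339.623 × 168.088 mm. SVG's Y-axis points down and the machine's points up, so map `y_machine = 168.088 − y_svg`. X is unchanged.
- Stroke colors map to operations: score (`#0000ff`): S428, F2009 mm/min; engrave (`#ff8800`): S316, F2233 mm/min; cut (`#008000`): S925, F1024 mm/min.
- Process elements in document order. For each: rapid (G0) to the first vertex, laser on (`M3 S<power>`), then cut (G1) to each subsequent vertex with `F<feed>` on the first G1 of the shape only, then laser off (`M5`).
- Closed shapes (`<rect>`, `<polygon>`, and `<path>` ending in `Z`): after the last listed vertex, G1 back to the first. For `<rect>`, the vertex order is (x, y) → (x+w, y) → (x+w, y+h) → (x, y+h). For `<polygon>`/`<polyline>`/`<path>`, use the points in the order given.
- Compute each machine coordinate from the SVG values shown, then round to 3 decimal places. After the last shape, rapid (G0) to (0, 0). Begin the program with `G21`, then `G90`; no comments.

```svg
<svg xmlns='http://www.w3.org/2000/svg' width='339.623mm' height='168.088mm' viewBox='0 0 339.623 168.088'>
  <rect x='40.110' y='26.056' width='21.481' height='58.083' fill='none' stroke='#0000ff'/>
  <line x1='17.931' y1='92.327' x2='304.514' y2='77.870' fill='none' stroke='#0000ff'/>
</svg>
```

viewBox `0 0 339.623 168.088` with mm width/height → 1 unit = 1 mm. Flip: y_m = 168.088 − y_svg.

**Shape 1** — `<rect>` rectangle, stroke `#0000ff` → score (S428, F2009). Machine vertices: (40.110,142.032) → (61.591,142.032) → (61.591,83.949) → (40.110,83.949) → (40.110,142.032). Closed: final G1 returns to the first vertex.

**Shape 2** — `<line>` line segment, stroke `#0000ff` → score (S428, F2009). Machine vertices: (17.931,75.761) → (304.514,90.218). Open path.

G21
G90
G0 X40.110 Y142.032
M3 S428
G1 X61.591 Y142.032 F2009
G1 X61.591 Y83.949
G1 X40.110 Y83.949
G1 X40.110 Y142.032
M5
G0 X17.931 Y75.761
M3 S428
G1 X304.514 Y90.218 F2009
M5
G0 X0.000 Y0.000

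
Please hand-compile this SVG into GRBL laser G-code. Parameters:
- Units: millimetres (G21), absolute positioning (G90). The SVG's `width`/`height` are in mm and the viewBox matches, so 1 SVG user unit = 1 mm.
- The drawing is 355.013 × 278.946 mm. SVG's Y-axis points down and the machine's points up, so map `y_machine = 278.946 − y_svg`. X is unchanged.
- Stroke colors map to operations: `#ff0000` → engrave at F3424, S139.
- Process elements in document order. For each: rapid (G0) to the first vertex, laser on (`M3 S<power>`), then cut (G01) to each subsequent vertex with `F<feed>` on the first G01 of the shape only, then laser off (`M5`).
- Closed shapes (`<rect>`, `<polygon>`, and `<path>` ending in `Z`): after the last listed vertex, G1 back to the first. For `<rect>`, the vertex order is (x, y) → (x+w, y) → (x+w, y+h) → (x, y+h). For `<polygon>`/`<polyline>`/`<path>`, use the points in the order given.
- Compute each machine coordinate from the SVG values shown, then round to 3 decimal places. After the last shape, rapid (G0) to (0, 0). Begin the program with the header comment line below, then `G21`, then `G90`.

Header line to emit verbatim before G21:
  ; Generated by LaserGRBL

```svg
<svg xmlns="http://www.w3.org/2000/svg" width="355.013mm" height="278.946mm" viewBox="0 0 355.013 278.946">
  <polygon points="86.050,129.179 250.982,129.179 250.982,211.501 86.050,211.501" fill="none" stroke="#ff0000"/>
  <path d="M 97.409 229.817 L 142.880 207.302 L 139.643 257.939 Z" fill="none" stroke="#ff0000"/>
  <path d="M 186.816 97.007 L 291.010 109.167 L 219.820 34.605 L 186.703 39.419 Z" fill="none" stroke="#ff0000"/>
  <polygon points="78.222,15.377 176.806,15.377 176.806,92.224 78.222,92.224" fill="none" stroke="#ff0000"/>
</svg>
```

1 u = 1 mm; y_m = 278.946 − y.

[1] `<polygon>` rectangle, #ff0000→engrave S139 F3424: (86.050,149.767) → (250.982,149.767) → (250.982,67.445) → (86.050,67.445) → (86.050,149.767) (closed)

[2] `<path>` regular polygon, #ff0000→engrave S139 F3424: (97.409,49.129) → (142.880,71.644) → (139.643,21.007) → (97.409,49.129) (closed)

[3] `<path>` closed polygon, #ff0000→engrave S139 F3424: (186.816,181.939) → (291.010,169.779) → (219.820,244.341) → (186.703,239.527) → (186.816,181.939) (closed)

[4] `<polygon>` rectangle, #ff0000→engrave S139 F3424: (78.222,263.569) → (176.806,263.569) → (176.806,186.722) → (78.222,186.722) → (78.222,263.569) (closed)

; Generated by LaserGRBL
G21
G90
G0 X86.050 Y149.767
M3 S139
G01 X250.982 Y149.767 F3424
G01 X250.982 Y67.445
G01 X86.050 Y67.445
G01 X86.050 Y149.767
M5
G0 X97.409 Y49.129
M3 S139
G01 X142.880 Y71.644 F3424
G01 X139.643 Y21.007
G01 X97.409 Y49.129
M5
G0 X186.816 Y181.939
M3 S139
G01 X291.010 Y169.779 F3424
G01 X219.820 Y244.341
G01 X186.703 Y239.527
G01 X186.816 Y181.939
M5
G0 X78.222 Y263.569
M3 S139
G01 X176.806 Y263.569 F3424
G01 X176.806 Y186.722
G01 X78.222 Y186.722
G01 X78.222 Y263.569
M5
G0 X0.000 Y0.000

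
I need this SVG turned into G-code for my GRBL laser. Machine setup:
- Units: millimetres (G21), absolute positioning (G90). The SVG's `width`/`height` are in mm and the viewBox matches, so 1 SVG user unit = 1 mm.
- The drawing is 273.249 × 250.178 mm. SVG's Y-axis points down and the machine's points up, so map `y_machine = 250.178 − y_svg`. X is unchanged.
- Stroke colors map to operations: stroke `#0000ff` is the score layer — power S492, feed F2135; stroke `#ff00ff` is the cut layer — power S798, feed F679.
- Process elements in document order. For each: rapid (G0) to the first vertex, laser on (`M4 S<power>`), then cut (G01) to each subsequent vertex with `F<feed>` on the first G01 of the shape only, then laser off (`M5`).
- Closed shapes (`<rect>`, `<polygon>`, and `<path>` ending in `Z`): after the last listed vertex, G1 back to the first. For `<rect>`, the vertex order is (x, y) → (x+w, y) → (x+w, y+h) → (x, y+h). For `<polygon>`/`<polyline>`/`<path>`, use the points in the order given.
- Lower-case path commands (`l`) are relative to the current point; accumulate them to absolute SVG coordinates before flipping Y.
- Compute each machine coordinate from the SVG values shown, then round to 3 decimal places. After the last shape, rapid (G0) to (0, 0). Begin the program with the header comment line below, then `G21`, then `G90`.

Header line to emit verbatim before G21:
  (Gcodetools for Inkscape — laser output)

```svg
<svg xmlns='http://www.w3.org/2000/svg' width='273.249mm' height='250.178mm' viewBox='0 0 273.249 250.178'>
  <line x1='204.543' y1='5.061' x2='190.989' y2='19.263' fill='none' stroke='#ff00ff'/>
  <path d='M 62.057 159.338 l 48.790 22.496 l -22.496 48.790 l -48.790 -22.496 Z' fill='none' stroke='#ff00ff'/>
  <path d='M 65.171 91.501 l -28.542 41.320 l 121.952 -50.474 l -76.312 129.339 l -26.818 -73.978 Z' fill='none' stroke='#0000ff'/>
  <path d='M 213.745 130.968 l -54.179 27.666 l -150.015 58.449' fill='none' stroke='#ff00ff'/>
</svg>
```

(Gcodetools for Inkscape — laser output)
G21
G90
G0 X204.543 Y245.117
M4 S798
G01 X190.989 Y230.915 F679
M5
G0 X62.057 Y90.840
M4 S798
G01 X110.847 Y68.344 F679
G01 X88.351 Y19.554
G01 X39.561 Y42.050
G01 X62.057 Y90.840
M5
G0 X65.171 Y158.677
M4 S492
G01 X36.629 Y117.357 F2135
G01 X158.581 Y167.831
G01 X82.269 Y38.492
G01 X55.451 Y112.470
G01 X65.171 Y158.677
M5
G0 X213.745 Y119.210
M4 S798
G01 X159.566 Y91.544 F679
G01 X9.551 Y33.095
M5
G0 X0.000 Y0.000

Since the viewBox matches the mm dimensions, user units are millimetres directly. The only transform is the Y-flip y_m = 250.178 − y_svg.

Shape 1 is a line segment drawn with `<line>`. Its stroke #ff00ff means cut at S798, F679. After flipping Y the toolpath is (204.543,245.117) → (190.989,230.915).

Shape 2 is a regular polygon drawn with `<path>`. Its stroke #ff00ff means cut at S798, F679. After flipping Y the toolpath is (62.057,90.840) → (110.847,68.344) → (88.351,19.554) → (39.561,42.050) → (62.057,90.840), returning to the start.

Shape 3 is a closed polygon drawn with `<path>`. Its stroke #0000ff means score at S492, F2135. After flipping Y the toolpath is (65.171,158.677) → (36.629,117.357) → (158.581,167.831) → (82.269,38.492) → (55.451,112.470) → (65.171,158.677), returning to the start.

Shape 4 is a open polyline drawn with `<path>`. Its stroke #ff00ff means cut at S798, F679. After flipping Y the toolpath is (213.745,119.210) → (159.566,91.544) → (9.551,33.095).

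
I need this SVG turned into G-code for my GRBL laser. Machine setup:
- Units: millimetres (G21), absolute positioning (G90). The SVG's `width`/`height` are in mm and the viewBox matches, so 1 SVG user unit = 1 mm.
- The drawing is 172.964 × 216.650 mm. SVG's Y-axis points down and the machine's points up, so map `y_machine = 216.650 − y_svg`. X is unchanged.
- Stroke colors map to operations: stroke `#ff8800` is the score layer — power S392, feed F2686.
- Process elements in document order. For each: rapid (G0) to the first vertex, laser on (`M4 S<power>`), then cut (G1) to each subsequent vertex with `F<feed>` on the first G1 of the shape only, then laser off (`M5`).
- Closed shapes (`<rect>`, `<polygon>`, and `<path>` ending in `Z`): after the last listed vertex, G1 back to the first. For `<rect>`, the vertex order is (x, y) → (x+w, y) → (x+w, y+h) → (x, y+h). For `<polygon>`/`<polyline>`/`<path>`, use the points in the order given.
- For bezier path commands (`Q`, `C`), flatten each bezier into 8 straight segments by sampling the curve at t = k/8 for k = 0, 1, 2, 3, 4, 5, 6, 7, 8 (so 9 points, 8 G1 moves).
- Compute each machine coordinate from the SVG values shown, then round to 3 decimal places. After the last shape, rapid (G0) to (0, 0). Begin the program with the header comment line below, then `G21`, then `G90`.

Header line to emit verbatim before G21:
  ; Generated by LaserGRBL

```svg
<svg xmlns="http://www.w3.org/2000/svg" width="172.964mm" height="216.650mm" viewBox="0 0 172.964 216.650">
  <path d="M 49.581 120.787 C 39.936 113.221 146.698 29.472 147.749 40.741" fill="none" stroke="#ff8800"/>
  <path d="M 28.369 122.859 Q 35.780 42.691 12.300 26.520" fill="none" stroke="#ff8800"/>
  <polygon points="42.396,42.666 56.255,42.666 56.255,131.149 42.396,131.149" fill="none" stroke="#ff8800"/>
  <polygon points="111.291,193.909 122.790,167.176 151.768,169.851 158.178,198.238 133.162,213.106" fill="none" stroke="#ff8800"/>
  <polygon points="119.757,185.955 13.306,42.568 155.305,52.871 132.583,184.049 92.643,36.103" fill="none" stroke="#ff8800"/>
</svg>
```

; Generated by LaserGRBL
G21
G90
G0 X49.581 Y95.863
M4 S392
G1 X50.987 Y101.937 F2686
G1 X60.703 Y113.147
G1 X76.126 Y127.486
G1 X94.654 Y142.949
G1 X113.683 Y157.529
G1 X130.611 Y169.220
G1 X142.833 Y176.015
G1 X147.749 Y175.909
M5
G0 X28.369 Y93.791
M4 S392
G1 X29.739 Y112.833 F2686
G1 X30.144 Y129.875
G1 X29.583 Y144.917
G1 X28.057 Y157.960
G1 X25.566 Y169.002
G1 X22.109 Y178.045
G1 X17.687 Y185.087
G1 X12.300 Y190.130
M5
G0 X42.396 Y173.984
M4 S392
G1 X56.255 Y173.984 F2686
G1 X56.255 Y85.501
G1 X42.396 Y85.501
G1 X42.396 Y173.984
M5
G0 X111.291 Y22.741
M4 S392
G1 X122.790 Y49.474 F2686
G1 X151.768 Y46.799
G1 X158.178 Y18.412
G1 X133.162 Y3.544
G1 X111.291 Y22.741
M5
G0 X119.757 Y30.695
M4 S392
G1 X13.306 Y174.082 F2686
G1 X155.305 Y163.779
G1 X132.583 Y32.601
G1 X92.643 Y180.547
G1 X119.757 Y30.695
M5
G0 X0.000 Y0.000

Since the viewBox matches the mm dimensions, user units are millimetres directly. The only transform is the Y-flip y_m = 216.650 − y_svg.

Shape 1 is a cubic bezier drawn with `<path>`. Its stroke #ff8800 means score at S392, F2686. After flipping Y the toolpath is (49.581,95.863) → (50.987,101.937) → (60.703,113.147) → (76.126,127.486) → (94.654,142.949) → (113.683,157.529) → (130.611,169.220) → (142.833,176.015) → (147.749,175.909).

Shape 2 is a quadratic bezier drawn with `<path>`. Its stroke #ff8800 means score at S392, F2686. After flipping Y the toolpath is (28.369,93.791) → (29.739,112.833) → (30.144,129.875) → (29.583,144.917) → (28.057,157.960) → (25.566,169.002) → (22.109,178.045) → (17.687,185.087) → (12.300,190.130).

Shape 3 is a rectangle drawn with `<polygon>`. Its stroke #ff8800 means score at S392, F2686. After flipping Y the toolpath is (42.396,173.984) → (56.255,173.984) → (56.255,85.501) → (42.396,85.501) → (42.396,173.984), returning to the start.

Shape 4 is a regular polygon drawn with `<polygon>`. Its stroke #ff8800 means score at S392, F2686. After flipping Y the toolpath is (111.291,22.741) → (122.790,49.474) → (151.768,46.799) → (158.178,18.412) → (133.162,3.544) → (111.291,22.741), returning to the start.

Shape 5 is a closed polygon drawn with `<polygon>`. Its stroke #ff8800 means score at S392, F2686. After flipping Y the toolpath is (119.757,30.695) → (13.306,174.082) → (155.305,163.779) → (132.583,32.601) → (92.643,180.547) → (119.757,30.695), returning to the start.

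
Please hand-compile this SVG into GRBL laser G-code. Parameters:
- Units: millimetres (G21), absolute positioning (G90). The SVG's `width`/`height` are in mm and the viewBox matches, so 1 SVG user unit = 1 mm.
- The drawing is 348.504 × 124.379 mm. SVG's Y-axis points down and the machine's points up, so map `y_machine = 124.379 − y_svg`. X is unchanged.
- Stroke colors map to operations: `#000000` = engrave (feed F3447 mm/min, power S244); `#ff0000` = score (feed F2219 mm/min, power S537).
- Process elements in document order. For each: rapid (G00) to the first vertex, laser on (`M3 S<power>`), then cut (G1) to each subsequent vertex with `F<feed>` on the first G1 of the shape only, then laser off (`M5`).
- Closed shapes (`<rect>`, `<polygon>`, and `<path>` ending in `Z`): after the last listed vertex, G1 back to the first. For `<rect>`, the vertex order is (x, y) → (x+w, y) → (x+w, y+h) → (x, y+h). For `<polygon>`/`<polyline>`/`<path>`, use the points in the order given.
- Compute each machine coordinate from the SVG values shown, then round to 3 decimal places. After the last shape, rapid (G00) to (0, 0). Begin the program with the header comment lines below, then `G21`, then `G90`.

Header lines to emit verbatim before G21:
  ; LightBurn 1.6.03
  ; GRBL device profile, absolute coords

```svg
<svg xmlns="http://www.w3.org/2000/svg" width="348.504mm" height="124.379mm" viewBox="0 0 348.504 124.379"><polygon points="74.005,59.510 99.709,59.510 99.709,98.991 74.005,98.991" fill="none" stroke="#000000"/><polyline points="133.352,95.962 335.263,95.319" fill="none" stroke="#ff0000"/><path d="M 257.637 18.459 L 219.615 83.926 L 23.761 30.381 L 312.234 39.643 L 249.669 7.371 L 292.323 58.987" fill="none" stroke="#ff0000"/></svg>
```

; LightBurn 1.6.03
; GRBL device profile, absolute coords
G21
G90
G00 X74.005 Y64.869
M3 S244
G1 X99.709 Y64.869 F3447
G1 X99.709 Y25.388
G1 X74.005 Y25.388
G1 X74.005 Y64.869
M5
G00 X133.352 Y28.417
M3 S537
G1 X335.263 Y29.060 F2219
M5
G00 X257.637 Y105.920
M3 S537
G1 X219.615 Y40.453 F2219
G1 X23.761 Y93.998
G1 X312.234 Y84.736
G1 X249.669 Y117.008
G1 X292.323 Y65.392
M5
G00 X0.000 Y0.000

viewBox `0 0 348.504 124.379` with mm width/height → 1 unit = 1 mm. Flip: y_m = 124.379 − y_svg.

**Shape 1** — `<polygon>` rectangle, stroke `#000000` → engrave (S244, F3447). Machine vertices: (74.005,64.869) → (99.709,64.869) → (99.709,25.388) → (74.005,25.388) → (74.005,64.869). Closed: final G1 returns to the first vertex.

**Shape 2** — `<polyline>` line segment, stroke `#ff0000` → score (S537, F2219). Machine vertices: (133.352,28.417) → (335.263,29.060). Open path.

**Shape 3** — `<path>` open polyline, stroke `#ff0000` → score (S537, F2219). Machine vertices: (257.637,105.920) → (219.615,40.453) → (23.761,93.998) → (312.234,84.736) → (249.669,117.008) → (292.323,65.392). Open path.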